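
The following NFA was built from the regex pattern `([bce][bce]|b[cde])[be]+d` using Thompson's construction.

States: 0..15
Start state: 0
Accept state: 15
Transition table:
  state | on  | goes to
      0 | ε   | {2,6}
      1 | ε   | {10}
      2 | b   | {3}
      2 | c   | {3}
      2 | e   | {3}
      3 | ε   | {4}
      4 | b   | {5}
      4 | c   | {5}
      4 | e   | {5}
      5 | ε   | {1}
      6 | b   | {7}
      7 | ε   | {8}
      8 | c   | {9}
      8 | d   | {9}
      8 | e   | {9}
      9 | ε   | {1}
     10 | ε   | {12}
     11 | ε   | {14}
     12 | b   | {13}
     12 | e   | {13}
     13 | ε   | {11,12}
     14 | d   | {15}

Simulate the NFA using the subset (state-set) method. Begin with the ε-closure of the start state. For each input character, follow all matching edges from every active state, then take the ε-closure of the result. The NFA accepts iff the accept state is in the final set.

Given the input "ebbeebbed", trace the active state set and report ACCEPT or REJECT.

start: ε-closure({0}) = {0,2,6}
'e' @ 1: {3,4}
'b' @ 2: {1,5,10,12}
'b' @ 3: {11,12,13,14}
'e' @ 4: {11,12,13,14}
'e' @ 5: {11,12,13,14}
'b' @ 6: {11,12,13,14}
'b' @ 7: {11,12,13,14}
'e' @ 8: {11,12,13,14}
'd' @ 9: {15}  (accept∈set)
end set {15} — state 15 in

Answer: ACCEPT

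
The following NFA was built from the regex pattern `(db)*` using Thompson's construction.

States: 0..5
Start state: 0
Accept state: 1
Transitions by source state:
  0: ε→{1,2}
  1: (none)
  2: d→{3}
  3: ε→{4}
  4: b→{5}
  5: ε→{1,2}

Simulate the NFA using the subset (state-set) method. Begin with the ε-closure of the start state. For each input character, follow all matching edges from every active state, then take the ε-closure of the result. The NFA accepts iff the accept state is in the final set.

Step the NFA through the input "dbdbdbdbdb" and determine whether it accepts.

Answer: ACCEPT

Derivation:
initial (ε-close {0}): {0,1,2}
'd' @ 1: {3,4}
'b' @ 2: {1,2,5}  [accepting]
'd' @ 3: {3,4}
'b' @ 4: {1,2,5}  [accepting]
'd' @ 5: {3,4}
'b' @ 6: {1,2,5}  [accepting]
'd' @ 7: {3,4}
'b' @ 8: {1,2,5}  [accepting]
'd' @ 9: {3,4}
'b' @ 10: {1,2,5}  [accepting]
after full input: {1,2,5}  (accept=1 in)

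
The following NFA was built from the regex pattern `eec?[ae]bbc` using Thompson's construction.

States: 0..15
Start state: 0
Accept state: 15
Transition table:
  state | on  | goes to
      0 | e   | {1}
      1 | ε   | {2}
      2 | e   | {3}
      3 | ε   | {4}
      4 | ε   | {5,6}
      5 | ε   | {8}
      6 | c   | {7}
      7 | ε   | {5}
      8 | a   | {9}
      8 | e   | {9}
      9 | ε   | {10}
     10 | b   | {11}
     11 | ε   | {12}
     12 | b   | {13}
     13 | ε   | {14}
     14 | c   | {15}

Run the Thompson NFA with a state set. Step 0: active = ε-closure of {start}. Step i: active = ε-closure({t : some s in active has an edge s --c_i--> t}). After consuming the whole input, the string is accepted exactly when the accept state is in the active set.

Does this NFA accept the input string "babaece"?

Answer: REJECT

Trace:
start: ε-closure({0}) = {0}
'b' @ 1: {}  — state set empty
rest 'abaece' ignored (set empty)
after full input: {}  (accept=15 not in)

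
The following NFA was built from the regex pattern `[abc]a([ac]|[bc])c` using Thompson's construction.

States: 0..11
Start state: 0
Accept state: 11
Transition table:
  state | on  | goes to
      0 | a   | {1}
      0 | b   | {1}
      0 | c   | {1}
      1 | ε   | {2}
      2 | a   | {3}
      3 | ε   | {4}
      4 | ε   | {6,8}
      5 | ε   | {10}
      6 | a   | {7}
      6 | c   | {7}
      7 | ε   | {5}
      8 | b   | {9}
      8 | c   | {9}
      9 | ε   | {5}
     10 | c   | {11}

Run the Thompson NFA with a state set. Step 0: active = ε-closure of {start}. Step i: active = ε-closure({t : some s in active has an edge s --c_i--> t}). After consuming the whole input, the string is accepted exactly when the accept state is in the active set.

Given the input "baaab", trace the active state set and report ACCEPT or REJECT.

start: ε-closure({0}) = {0}
'b' @ 1: {1,2}
'a' @ 2: {3,4,6,8}
'a' @ 3: {5,7,10}
'a' @ 4: {}  — no active states
rest 'b' ignored (set empty)
after full input: {}  (accept=11 not in)

Answer: REJECT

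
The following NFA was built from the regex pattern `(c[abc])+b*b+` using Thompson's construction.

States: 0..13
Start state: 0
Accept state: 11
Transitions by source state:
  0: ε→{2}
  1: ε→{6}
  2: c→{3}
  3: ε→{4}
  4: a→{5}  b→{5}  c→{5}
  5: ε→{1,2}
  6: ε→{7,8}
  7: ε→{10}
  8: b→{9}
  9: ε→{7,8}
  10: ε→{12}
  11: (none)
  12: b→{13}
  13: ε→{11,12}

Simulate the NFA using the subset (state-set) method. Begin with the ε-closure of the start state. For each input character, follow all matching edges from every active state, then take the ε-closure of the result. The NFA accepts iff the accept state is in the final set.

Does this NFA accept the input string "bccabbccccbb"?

Answer: REJECT

Derivation:
initial (ε-close {0}): {0,2}
'b' @ 1: {}  — state set empty
rest 'ccabbccccbb' ignored (set empty)
final: {}; accept 11 not in set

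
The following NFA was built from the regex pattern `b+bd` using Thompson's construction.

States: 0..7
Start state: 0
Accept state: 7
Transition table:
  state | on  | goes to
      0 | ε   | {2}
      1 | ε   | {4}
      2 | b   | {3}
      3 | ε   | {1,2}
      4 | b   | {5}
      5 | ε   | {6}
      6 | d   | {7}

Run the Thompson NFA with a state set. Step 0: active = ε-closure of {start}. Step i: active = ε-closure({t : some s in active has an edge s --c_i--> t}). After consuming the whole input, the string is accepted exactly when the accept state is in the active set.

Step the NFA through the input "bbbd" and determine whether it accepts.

S₀ = ε-closure({0}) = {0,2}
'b' @ 1: {1,2,3,4}
'b' @ 2: {1,2,3,4,5,6}
'b' @ 3: {1,2,3,4,5,6}
'd' @ 4: {7}  [accepting]
after full input: {7}  (accept=7 in)

Answer: ACCEPT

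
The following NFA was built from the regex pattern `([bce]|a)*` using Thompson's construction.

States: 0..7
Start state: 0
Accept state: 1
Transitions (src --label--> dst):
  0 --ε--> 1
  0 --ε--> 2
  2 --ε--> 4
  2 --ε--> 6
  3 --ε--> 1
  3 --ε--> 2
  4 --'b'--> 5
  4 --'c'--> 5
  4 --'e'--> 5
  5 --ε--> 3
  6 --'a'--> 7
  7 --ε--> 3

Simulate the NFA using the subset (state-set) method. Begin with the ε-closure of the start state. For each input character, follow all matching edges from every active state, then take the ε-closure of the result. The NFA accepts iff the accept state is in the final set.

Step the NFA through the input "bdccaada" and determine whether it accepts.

Answer: REJECT

Trace:
initial (ε-close {0}): {0,1,2,4,6}
'b' @ 1: {1,2,3,4,5,6}  (accept∈set)
'd' @ 2: {}  — dead — no transitions
rest 'ccaada' ignored (set empty)
final: {}; accept 1 not in set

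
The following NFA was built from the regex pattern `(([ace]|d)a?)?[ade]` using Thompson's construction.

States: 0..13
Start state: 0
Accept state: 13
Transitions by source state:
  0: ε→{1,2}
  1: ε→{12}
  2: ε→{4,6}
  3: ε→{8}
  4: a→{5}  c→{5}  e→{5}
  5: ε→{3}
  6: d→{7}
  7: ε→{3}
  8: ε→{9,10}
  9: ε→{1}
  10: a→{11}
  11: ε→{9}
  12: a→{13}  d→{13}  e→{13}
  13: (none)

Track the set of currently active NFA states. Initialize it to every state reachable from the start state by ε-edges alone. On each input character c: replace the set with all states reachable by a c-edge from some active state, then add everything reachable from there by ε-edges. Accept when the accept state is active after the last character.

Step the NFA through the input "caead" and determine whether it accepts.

start: ε-closure({0}) = {0,1,2,4,6,12}
'c' @ 1: {1,3,5,8,9,10,12}
'a' @ 2: {1,9,11,12,13}  ✓accept
'e' @ 3: {13}  ✓accept
'a' @ 4: {}  — state set empty
rest 'd' ignored (set empty)
after full input: {}  (accept=13 not in)

Answer: REJECT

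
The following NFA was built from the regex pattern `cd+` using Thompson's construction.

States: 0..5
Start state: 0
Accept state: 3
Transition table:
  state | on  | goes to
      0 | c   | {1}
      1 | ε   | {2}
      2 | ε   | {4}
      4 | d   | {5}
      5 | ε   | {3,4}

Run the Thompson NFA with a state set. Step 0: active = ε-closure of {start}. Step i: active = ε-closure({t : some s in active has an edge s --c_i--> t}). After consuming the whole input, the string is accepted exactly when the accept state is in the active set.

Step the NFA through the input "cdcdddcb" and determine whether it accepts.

Answer: REJECT

Trace:
S₀ = ε-closure({0}) = {0}
'c' @ 1: {1,2,4}
'd' @ 2: {3,4,5}  [accepting]
'c' @ 3: {}  — no active states
rest 'dddcb' ignored (set empty)
end set {} — state 3 not in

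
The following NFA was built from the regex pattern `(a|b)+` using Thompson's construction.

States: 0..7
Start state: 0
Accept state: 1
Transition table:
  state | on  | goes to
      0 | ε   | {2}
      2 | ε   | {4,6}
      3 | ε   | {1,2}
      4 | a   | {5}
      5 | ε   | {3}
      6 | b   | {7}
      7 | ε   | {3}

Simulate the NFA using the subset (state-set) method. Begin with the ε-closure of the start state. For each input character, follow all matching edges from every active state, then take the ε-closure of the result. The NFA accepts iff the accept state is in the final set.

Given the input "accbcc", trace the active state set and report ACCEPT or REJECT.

Answer: REJECT

Derivation:
initial (ε-close {0}): {0,2,4,6}
'a' @ 1: {1,2,3,4,5,6}  [accepting]
'c' @ 2: {}  — state set empty
rest 'cbcc' ignored (set empty)
final: {}; accept 1 not in set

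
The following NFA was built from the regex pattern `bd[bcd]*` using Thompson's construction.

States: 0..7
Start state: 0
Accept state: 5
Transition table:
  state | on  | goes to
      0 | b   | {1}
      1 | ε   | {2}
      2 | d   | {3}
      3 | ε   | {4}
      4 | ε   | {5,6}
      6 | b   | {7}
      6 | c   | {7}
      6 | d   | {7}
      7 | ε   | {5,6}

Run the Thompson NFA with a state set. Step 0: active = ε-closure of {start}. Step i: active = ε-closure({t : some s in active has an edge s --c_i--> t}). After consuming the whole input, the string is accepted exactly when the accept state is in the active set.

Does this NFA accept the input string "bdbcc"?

initial (ε-close {0}): {0}
'b' @ 1: {1,2}
'd' @ 2: {3,4,5,6}  ✓accept
'b' @ 3: {5,6,7}  ✓accept
'c' @ 4: {5,6,7}  ✓accept
'c' @ 5: {5,6,7}  ✓accept
after full input: {5,6,7}  (accept=5 in)

Answer: ACCEPT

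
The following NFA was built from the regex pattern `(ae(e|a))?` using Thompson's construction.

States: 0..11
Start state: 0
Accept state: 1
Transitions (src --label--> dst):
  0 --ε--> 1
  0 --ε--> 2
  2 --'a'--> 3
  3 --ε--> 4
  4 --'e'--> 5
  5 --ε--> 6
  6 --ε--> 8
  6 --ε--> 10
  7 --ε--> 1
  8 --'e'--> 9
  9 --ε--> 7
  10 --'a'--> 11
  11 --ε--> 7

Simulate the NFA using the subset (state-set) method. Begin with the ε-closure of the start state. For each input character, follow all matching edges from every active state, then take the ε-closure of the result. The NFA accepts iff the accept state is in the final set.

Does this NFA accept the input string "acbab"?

Answer: REJECT

Trace:
initial (ε-close {0}): {0,1,2}
'a' @ 1: {3,4}
'c' @ 2: {}  — no active states
rest 'bab' ignored (set empty)
end set {} — state 1 not in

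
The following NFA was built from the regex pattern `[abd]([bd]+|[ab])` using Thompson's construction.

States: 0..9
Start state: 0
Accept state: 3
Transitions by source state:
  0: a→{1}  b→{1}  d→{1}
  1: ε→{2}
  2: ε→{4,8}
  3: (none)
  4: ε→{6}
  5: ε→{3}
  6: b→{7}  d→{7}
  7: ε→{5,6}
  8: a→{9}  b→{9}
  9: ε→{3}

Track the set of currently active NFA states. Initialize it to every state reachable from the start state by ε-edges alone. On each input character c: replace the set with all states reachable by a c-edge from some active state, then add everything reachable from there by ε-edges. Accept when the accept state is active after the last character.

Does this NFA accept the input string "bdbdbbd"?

start: ε-closure({0}) = {0}
'b' @ 1: {1,2,4,6,8}
'd' @ 2: {3,5,6,7}  ✓accept
'b' @ 3: {3,5,6,7}  ✓accept
'd' @ 4: {3,5,6,7}  ✓accept
'b' @ 5: {3,5,6,7}  ✓accept
'b' @ 6: {3,5,6,7}  ✓accept
'd' @ 7: {3,5,6,7}  ✓accept
end set {3,5,6,7} — state 3 in

Answer: ACCEPT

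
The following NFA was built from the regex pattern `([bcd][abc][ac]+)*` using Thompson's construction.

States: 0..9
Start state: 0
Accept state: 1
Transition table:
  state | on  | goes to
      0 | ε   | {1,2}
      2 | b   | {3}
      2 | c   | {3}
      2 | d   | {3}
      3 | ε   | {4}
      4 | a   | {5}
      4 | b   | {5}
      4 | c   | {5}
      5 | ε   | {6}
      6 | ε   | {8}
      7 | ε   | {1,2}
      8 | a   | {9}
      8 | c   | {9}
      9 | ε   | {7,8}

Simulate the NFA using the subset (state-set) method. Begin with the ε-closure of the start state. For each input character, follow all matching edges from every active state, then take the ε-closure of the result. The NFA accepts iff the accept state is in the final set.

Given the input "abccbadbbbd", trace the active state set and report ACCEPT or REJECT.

S₀ = ε-closure({0}) = {0,1,2}
'a' @ 1: {}  — dead — no transitions
rest 'bccbadbbbd' ignored (set empty)
final: {}; accept 1 not in set

Answer: REJECT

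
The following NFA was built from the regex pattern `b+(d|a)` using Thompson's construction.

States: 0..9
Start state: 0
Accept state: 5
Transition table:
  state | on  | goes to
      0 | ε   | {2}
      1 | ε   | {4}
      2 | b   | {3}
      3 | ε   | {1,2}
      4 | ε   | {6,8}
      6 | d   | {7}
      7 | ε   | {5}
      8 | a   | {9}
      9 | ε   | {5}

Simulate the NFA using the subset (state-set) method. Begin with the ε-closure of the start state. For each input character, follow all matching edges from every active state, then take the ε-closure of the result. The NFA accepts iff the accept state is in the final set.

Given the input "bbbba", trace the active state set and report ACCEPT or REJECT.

initial (ε-close {0}): {0,2}
'b' @ 1: {1,2,3,4,6,8}
'b' @ 2: {1,2,3,4,6,8}
'b' @ 3: {1,2,3,4,6,8}
'b' @ 4: {1,2,3,4,6,8}
'a' @ 5: {5,9}  ✓accept
end set {5,9} — state 5 in

Answer: ACCEPT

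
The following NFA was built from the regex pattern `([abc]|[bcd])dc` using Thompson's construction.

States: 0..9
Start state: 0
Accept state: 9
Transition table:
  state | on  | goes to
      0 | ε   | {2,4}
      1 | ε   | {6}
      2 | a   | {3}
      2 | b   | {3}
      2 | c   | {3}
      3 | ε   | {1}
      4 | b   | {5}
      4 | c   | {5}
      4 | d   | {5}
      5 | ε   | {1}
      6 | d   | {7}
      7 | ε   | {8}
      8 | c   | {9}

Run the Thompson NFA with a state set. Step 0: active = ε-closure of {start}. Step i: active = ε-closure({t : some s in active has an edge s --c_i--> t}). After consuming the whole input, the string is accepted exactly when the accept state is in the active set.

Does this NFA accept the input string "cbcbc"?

Answer: REJECT

Trace:
initial (ε-close {0}): {0,2,4}
'c' @ 1: {1,3,5,6}
'b' @ 2: {}  — dead — no transitions
rest 'cbc' ignored (set empty)
end set {} — state 9 not in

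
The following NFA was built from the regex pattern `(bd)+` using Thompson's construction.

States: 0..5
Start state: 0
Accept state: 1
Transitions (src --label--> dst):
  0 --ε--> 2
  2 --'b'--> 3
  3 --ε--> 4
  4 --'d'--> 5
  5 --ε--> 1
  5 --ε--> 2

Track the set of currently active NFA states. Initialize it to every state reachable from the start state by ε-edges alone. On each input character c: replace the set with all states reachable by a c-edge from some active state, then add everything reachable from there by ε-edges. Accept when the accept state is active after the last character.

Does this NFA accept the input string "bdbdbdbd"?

start: ε-closure({0}) = {0,2}
'b' @ 1: {3,4}
'd' @ 2: {1,2,5}  ✓accept
'b' @ 3: {3,4}
'd' @ 4: {1,2,5}  ✓accept
'b' @ 5: {3,4}
'd' @ 6: {1,2,5}  ✓accept
'b' @ 7: {3,4}
'd' @ 8: {1,2,5}  ✓accept
end set {1,2,5} — state 1 in

Answer: ACCEPT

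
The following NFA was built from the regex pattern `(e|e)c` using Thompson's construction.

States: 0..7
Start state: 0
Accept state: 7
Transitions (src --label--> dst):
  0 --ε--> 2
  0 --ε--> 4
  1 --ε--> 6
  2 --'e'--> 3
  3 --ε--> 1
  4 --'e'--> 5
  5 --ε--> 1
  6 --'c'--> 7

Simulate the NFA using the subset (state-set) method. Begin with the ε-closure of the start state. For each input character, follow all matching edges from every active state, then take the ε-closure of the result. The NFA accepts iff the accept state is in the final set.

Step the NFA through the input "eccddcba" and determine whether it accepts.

S₀ = ε-closure({0}) = {0,2,4}
'e' @ 1: {1,3,5,6}
'c' @ 2: {7}  [accepting]
'c' @ 3: {}  — state set empty
rest 'ddcba' ignored (set empty)
final: {}; accept 7 not in set

Answer: REJECT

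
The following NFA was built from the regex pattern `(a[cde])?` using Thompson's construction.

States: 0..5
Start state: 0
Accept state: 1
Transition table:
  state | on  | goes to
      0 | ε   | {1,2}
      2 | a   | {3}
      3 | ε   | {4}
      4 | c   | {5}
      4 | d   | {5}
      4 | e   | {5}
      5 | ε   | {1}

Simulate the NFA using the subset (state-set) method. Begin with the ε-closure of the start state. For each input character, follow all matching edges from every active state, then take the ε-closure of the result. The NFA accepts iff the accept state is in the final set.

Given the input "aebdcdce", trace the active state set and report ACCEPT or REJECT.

start: ε-closure({0}) = {0,1,2}
'a' @ 1: {3,4}
'e' @ 2: {1,5}  (accept∈set)
'b' @ 3: {}  — dead — no transitions
rest 'dcdce' ignored (set empty)
after full input: {}  (accept=1 not in)

Answer: REJECT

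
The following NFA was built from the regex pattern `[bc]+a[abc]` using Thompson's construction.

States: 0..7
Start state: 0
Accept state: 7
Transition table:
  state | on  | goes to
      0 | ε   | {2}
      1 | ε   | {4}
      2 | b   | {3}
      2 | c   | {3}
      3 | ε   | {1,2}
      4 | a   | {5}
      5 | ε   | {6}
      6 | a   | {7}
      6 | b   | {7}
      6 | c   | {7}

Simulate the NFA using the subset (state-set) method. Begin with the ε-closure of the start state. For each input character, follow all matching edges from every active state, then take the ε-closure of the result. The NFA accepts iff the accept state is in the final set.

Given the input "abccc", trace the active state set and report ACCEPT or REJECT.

Answer: REJECT

Steps:
S₀ = ε-closure({0}) = {0,2}
'a' @ 1: {}  — state set empty
rest 'bccc' ignored (set empty)
end set {} — state 7 not in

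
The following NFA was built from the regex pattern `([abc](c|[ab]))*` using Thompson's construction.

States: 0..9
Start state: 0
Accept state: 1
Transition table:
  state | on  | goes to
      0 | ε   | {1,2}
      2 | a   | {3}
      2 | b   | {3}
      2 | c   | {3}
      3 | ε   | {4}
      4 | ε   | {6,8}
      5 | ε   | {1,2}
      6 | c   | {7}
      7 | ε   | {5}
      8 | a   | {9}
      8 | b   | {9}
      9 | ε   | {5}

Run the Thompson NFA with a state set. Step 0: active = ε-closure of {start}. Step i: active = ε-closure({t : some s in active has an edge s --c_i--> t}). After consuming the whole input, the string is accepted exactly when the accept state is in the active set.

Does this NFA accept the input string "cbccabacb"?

S₀ = ε-closure({0}) = {0,1,2}
'c' @ 1: {3,4,6,8}
'b' @ 2: {1,2,5,9}  (accept∈set)
'c' @ 3: {3,4,6,8}
'c' @ 4: {1,2,5,7}  (accept∈set)
'a' @ 5: {3,4,6,8}
'b' @ 6: {1,2,5,9}  (accept∈set)
'a' @ 7: {3,4,6,8}
'c' @ 8: {1,2,5,7}  (accept∈set)
'b' @ 9: {3,4,6,8}
after full input: {3,4,6,8}  (accept=1 not in)

Answer: REJECT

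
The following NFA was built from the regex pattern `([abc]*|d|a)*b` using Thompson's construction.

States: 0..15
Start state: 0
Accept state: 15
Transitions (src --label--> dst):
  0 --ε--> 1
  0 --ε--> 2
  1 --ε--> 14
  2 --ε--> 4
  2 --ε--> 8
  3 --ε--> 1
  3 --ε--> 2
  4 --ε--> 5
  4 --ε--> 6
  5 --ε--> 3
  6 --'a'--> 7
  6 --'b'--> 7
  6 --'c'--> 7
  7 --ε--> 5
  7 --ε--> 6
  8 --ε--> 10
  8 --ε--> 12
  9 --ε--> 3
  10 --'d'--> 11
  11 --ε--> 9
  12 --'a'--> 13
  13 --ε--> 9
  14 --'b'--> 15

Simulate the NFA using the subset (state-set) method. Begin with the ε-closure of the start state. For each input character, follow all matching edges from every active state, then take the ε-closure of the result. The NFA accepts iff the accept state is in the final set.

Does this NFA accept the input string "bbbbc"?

start: ε-closure({0}) = {0,1,2,3,4,5,6,8,10,12,14}
'b' @ 1: {1,2,3,4,5,6,7,8,10,12,14,15}  ✓accept
'b' @ 2: {1,2,3,4,5,6,7,8,10,12,14,15}  ✓accept
'b' @ 3: {1,2,3,4,5,6,7,8,10,12,14,15}  ✓accept
'b' @ 4: {1,2,3,4,5,6,7,8,10,12,14,15}  ✓accept
'c' @ 5: {1,2,3,4,5,6,7,8,10,12,14}
end set {1,2,3,4,5,6,7,8,10,12,14} — state 15 not in

Answer: REJECT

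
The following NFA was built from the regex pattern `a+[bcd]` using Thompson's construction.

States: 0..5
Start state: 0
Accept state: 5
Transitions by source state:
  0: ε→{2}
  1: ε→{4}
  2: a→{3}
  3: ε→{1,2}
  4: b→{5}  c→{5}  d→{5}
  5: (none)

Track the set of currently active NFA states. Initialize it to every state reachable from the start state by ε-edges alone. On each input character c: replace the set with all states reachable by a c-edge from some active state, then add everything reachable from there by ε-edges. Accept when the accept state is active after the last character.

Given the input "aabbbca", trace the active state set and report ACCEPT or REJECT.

start: ε-closure({0}) = {0,2}
'a' @ 1: {1,2,3,4}
'a' @ 2: {1,2,3,4}
'b' @ 3: {5}  ✓accept
'b' @ 4: {}  — dead — no transitions
rest 'bca' ignored (set empty)
after full input: {}  (accept=5 not in)

Answer: REJECT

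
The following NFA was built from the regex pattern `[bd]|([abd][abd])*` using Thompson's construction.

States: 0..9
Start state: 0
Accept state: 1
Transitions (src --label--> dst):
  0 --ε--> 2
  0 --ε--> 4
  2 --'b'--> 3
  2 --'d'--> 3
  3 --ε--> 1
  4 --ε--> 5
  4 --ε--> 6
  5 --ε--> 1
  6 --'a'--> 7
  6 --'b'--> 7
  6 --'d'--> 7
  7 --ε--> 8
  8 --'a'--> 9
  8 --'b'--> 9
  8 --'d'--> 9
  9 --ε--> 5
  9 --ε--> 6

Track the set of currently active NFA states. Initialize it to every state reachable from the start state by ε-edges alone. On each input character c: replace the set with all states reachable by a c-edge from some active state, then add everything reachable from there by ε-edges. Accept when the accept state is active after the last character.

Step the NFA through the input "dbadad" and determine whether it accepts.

Answer: ACCEPT

Derivation:
initial (ε-close {0}): {0,1,2,4,5,6}
'd' @ 1: {1,3,7,8}  ✓accept
'b' @ 2: {1,5,6,9}  ✓accept
'a' @ 3: {7,8}
'd' @ 4: {1,5,6,9}  ✓accept
'a' @ 5: {7,8}
'd' @ 6: {1,5,6,9}  ✓accept
final: {1,5,6,9}; accept 1 in set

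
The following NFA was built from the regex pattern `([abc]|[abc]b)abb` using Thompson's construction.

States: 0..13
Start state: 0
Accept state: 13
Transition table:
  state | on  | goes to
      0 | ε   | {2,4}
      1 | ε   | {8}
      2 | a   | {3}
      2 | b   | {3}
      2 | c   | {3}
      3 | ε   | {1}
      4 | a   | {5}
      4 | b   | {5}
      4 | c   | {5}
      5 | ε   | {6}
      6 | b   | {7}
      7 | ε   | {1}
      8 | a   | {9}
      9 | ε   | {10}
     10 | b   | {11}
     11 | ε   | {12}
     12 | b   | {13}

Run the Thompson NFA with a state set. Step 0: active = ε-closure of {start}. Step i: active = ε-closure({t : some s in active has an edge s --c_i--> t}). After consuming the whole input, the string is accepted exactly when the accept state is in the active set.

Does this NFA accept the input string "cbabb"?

S₀ = ε-closure({0}) = {0,2,4}
'c' @ 1: {1,3,5,6,8}
'b' @ 2: {1,7,8}
'a' @ 3: {9,10}
'b' @ 4: {11,12}
'b' @ 5: {13}  (accept∈set)
end set {13} — state 13 in

Answer: ACCEPT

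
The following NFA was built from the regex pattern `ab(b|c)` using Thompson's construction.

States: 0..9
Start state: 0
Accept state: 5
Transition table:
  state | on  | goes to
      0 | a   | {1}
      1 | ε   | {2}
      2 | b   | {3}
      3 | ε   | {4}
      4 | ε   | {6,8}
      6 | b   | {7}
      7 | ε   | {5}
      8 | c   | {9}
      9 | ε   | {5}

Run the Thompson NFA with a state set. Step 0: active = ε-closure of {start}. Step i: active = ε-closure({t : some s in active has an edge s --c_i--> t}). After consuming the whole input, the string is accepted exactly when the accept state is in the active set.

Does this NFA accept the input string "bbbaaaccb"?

Answer: REJECT

Steps:
start: ε-closure({0}) = {0}
'b' @ 1: {}  — dead — no transitions
rest 'bbaaaccb' ignored (set empty)
after full input: {}  (accept=5 not in)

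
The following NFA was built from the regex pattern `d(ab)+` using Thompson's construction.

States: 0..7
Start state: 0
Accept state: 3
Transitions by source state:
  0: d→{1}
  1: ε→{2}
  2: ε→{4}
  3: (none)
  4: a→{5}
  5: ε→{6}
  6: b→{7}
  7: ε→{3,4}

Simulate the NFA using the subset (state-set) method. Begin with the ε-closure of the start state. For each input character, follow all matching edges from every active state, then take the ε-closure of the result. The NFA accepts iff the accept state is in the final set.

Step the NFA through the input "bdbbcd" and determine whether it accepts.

S₀ = ε-closure({0}) = {0}
'b' @ 1: {}  — state set empty
rest 'dbbcd' ignored (set empty)
after full input: {}  (accept=3 not in)

Answer: REJECT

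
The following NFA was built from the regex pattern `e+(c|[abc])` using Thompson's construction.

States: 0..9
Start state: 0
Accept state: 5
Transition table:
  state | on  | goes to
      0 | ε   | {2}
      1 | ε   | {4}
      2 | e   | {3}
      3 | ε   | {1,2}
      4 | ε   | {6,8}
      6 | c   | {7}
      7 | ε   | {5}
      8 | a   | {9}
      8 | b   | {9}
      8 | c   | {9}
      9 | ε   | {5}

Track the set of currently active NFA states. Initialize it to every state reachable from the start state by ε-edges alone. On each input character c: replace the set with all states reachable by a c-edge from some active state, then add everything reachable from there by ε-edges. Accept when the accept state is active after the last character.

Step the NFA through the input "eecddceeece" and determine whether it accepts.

Answer: REJECT

Steps:
initial (ε-close {0}): {0,2}
'e' @ 1: {1,2,3,4,6,8}
'e' @ 2: {1,2,3,4,6,8}
'c' @ 3: {5,7,9}  (accept∈set)
'd' @ 4: {}  — dead — no transitions
rest 'dceeece' ignored (set empty)
after full input: {}  (accept=5 not in)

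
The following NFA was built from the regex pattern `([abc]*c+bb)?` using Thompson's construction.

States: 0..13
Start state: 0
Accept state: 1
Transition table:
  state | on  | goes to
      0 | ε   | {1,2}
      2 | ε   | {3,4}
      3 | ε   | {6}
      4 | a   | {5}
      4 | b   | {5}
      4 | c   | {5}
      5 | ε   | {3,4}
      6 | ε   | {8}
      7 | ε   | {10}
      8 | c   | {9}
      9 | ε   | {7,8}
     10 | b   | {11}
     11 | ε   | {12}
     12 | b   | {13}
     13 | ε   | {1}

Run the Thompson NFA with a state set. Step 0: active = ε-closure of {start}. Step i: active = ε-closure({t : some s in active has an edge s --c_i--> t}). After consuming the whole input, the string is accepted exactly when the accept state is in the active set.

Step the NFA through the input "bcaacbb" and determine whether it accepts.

initial (ε-close {0}): {0,1,2,3,4,6,8}
'b' @ 1: {3,4,5,6,8}
'c' @ 2: {3,4,5,6,7,8,9,10}
'a' @ 3: {3,4,5,6,8}
'a' @ 4: {3,4,5,6,8}
'c' @ 5: {3,4,5,6,7,8,9,10}
'b' @ 6: {3,4,5,6,8,11,12}
'b' @ 7: {1,3,4,5,6,8,13}  [accepting]
end set {1,3,4,5,6,8,13} — state 1 in

Answer: ACCEPT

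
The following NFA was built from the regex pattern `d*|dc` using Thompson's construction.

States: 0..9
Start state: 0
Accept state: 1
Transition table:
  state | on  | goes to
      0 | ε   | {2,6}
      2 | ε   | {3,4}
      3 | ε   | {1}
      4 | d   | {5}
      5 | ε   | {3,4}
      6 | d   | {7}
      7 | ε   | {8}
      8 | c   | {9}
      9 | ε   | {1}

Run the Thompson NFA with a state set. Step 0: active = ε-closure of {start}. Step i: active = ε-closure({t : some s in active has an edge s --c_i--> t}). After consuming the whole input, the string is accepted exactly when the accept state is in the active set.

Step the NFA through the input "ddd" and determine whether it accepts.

Answer: ACCEPT

Trace:
start: ε-closure({0}) = {0,1,2,3,4,6}
'd' @ 1: {1,3,4,5,7,8}  ✓accept
'd' @ 2: {1,3,4,5}  ✓accept
'd' @ 3: {1,3,4,5}  ✓accept
final: {1,3,4,5}; accept 1 in set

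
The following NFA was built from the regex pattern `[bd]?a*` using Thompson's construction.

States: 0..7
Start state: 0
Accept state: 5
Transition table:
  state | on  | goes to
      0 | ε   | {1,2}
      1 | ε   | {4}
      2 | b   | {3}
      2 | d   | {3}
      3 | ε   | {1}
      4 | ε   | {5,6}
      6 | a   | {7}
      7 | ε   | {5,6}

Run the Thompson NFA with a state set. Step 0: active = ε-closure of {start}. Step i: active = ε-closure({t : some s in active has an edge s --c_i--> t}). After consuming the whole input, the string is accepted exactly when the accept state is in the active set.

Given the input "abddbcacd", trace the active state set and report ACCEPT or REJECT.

initial (ε-close {0}): {0,1,2,4,5,6}
'a' @ 1: {5,6,7}  (accept∈set)
'b' @ 2: {}  — no active states
rest 'ddbcacd' ignored (set empty)
end set {} — state 5 not in

Answer: REJECT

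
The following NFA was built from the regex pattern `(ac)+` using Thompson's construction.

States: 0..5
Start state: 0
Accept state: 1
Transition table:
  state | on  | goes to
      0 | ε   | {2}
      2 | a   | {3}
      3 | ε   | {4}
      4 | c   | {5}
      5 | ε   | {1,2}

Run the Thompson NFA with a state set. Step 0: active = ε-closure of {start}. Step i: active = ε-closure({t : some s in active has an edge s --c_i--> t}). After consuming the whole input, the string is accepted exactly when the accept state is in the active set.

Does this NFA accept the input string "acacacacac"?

Answer: ACCEPT

Trace:
initial (ε-close {0}): {0,2}
'a' @ 1: {3,4}
'c' @ 2: {1,2,5}  ✓accept
'a' @ 3: {3,4}
'c' @ 4: {1,2,5}  ✓accept
'a' @ 5: {3,4}
'c' @ 6: {1,2,5}  ✓accept
'a' @ 7: {3,4}
'c' @ 8: {1,2,5}  ✓accept
'a' @ 9: {3,4}
'c' @ 10: {1,2,5}  ✓accept
end set {1,2,5} — state 1 in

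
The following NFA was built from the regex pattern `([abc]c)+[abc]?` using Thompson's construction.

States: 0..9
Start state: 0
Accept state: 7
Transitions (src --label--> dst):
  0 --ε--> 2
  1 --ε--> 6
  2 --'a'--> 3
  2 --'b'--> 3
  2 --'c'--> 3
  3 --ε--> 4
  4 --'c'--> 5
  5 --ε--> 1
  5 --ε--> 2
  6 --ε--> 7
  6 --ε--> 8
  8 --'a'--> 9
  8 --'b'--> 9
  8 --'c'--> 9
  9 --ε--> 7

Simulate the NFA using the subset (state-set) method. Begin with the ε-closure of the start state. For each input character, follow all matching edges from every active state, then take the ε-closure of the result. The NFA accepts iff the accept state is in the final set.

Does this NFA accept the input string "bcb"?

initial (ε-close {0}): {0,2}
'b' @ 1: {3,4}
'c' @ 2: {1,2,5,6,7,8}  (accept∈set)
'b' @ 3: {3,4,7,9}  (accept∈set)
end set {3,4,7,9} — state 7 in

Answer: ACCEPT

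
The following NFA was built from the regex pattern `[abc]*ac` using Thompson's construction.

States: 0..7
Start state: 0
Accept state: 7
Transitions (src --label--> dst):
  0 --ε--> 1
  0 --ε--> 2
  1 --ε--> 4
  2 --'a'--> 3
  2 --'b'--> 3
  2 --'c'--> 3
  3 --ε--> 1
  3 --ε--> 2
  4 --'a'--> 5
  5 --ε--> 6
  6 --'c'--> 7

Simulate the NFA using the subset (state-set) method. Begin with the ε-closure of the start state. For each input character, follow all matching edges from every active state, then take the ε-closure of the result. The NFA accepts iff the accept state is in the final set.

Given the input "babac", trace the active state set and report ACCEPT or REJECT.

initial (ε-close {0}): {0,1,2,4}
'b' @ 1: {1,2,3,4}
'a' @ 2: {1,2,3,4,5,6}
'b' @ 3: {1,2,3,4}
'a' @ 4: {1,2,3,4,5,6}
'c' @ 5: {1,2,3,4,7}  ✓accept
end set {1,2,3,4,7} — state 7 in

Answer: ACCEPT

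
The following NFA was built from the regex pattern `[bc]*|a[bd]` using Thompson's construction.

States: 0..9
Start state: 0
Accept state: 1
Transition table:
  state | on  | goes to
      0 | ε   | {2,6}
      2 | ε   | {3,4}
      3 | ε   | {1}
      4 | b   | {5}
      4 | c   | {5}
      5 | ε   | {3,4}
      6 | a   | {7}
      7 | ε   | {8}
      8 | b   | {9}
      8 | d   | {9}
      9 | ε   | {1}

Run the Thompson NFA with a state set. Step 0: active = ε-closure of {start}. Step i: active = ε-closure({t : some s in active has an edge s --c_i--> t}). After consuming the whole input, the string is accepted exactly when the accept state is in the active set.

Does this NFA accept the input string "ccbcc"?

S₀ = ε-closure({0}) = {0,1,2,3,4,6}
'c' @ 1: {1,3,4,5}  [accepting]
'c' @ 2: {1,3,4,5}  [accepting]
'b' @ 3: {1,3,4,5}  [accepting]
'c' @ 4: {1,3,4,5}  [accepting]
'c' @ 5: {1,3,4,5}  [accepting]
end set {1,3,4,5} — state 1 in

Answer: ACCEPT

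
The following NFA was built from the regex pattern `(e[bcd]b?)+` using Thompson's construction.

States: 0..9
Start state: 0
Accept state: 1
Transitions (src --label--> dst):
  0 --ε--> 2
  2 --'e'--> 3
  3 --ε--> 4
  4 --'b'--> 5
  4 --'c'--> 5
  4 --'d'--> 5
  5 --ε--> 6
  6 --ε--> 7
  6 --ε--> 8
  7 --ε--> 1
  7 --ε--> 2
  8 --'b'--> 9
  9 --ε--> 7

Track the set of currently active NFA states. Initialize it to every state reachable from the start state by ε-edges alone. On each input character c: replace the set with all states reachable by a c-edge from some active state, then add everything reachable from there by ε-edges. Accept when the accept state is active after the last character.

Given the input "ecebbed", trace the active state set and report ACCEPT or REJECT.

Answer: ACCEPT

Derivation:
start: ε-closure({0}) = {0,2}
'e' @ 1: {3,4}
'c' @ 2: {1,2,5,6,7,8}  [accepting]
'e' @ 3: {3,4}
'b' @ 4: {1,2,5,6,7,8}  [accepting]
'b' @ 5: {1,2,7,9}  [accepting]
'e' @ 6: {3,4}
'd' @ 7: {1,2,5,6,7,8}  [accepting]
final: {1,2,5,6,7,8}; accept 1 in set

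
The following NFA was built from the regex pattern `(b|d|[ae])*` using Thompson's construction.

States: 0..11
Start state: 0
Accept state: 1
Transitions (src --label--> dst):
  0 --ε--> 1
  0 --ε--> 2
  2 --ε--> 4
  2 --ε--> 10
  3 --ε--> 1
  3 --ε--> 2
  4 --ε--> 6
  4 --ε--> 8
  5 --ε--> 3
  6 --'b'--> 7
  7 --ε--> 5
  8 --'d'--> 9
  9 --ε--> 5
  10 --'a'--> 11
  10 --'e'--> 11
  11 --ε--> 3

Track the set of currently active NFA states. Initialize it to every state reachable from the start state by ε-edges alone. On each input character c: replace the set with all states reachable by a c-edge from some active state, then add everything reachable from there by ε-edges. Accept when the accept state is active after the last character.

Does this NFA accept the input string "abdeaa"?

Answer: ACCEPT

Derivation:
start: ε-closure({0}) = {0,1,2,4,6,8,10}
'a' @ 1: {1,2,3,4,6,8,10,11}  ✓accept
'b' @ 2: {1,2,3,4,5,6,7,8,10}  ✓accept
'd' @ 3: {1,2,3,4,5,6,8,9,10}  ✓accept
'e' @ 4: {1,2,3,4,6,8,10,11}  ✓accept
'a' @ 5: {1,2,3,4,6,8,10,11}  ✓accept
'a' @ 6: {1,2,3,4,6,8,10,11}  ✓accept
final: {1,2,3,4,6,8,10,11}; accept 1 in set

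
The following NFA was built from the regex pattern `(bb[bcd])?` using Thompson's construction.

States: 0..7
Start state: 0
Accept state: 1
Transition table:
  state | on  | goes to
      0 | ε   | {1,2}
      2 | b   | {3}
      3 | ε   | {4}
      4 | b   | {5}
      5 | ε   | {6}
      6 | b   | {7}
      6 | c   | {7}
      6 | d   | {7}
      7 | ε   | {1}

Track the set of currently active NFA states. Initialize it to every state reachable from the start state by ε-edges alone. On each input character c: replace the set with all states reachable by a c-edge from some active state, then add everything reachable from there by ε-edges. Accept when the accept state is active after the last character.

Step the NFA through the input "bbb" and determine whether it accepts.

initial (ε-close {0}): {0,1,2}
'b' @ 1: {3,4}
'b' @ 2: {5,6}
'b' @ 3: {1,7}  [accepting]
after full input: {1,7}  (accept=1 in)

Answer: ACCEPT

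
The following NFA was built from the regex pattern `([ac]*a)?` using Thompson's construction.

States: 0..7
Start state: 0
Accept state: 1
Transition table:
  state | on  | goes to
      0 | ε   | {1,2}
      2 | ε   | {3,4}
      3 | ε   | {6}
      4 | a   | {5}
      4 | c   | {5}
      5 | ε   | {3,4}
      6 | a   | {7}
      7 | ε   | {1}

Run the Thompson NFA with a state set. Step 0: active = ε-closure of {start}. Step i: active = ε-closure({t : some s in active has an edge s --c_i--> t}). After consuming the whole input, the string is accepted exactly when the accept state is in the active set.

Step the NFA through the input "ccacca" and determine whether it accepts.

Answer: ACCEPT

Steps:
initial (ε-close {0}): {0,1,2,3,4,6}
'c' @ 1: {3,4,5,6}
'c' @ 2: {3,4,5,6}
'a' @ 3: {1,3,4,5,6,7}  (accept∈set)
'c' @ 4: {3,4,5,6}
'c' @ 5: {3,4,5,6}
'a' @ 6: {1,3,4,5,6,7}  (accept∈set)
end set {1,3,4,5,6,7} — state 1 in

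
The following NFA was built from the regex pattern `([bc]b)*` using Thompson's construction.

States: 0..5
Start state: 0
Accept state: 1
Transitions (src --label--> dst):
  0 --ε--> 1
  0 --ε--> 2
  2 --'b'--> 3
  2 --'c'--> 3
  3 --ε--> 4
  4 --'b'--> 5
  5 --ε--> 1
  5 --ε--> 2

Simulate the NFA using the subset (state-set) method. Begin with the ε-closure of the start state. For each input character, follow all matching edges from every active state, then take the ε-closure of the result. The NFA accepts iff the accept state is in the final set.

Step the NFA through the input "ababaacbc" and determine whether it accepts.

S₀ = ε-closure({0}) = {0,1,2}
'a' @ 1: {}  — no active states
rest 'babaacbc' ignored (set empty)
final: {}; accept 1 not in set

Answer: REJECT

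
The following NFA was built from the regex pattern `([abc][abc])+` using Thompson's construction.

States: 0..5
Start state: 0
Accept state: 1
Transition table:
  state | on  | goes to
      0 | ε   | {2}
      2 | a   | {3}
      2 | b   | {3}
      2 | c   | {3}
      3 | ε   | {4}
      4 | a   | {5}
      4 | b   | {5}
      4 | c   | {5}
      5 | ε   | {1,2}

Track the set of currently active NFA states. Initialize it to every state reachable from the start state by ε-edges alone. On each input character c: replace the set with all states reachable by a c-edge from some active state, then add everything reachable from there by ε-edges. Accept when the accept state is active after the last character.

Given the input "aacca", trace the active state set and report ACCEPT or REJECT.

Answer: REJECT

Trace:
S₀ = ε-closure({0}) = {0,2}
'a' @ 1: {3,4}
'a' @ 2: {1,2,5}  [accepting]
'c' @ 3: {3,4}
'c' @ 4: {1,2,5}  [accepting]
'a' @ 5: {3,4}
end set {3,4} — state 1 not in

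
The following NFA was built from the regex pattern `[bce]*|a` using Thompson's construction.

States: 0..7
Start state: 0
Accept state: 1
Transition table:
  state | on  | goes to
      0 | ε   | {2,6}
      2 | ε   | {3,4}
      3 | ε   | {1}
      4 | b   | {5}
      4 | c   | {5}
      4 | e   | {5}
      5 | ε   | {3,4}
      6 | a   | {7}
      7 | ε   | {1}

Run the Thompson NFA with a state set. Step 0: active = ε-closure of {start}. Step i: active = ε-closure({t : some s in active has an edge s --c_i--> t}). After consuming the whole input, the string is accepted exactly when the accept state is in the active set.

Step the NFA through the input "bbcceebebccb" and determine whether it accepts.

initial (ε-close {0}): {0,1,2,3,4,6}
'b' @ 1: {1,3,4,5}  ✓accept
'b' @ 2: {1,3,4,5}  ✓accept
'c' @ 3: {1,3,4,5}  ✓accept
'c' @ 4: {1,3,4,5}  ✓accept
'e' @ 5: {1,3,4,5}  ✓accept
'e' @ 6: {1,3,4,5}  ✓accept
'b' @ 7: {1,3,4,5}  ✓accept
'e' @ 8: {1,3,4,5}  ✓accept
'b' @ 9: {1,3,4,5}  ✓accept
'c' @ 10: {1,3,4,5}  ✓accept
'c' @ 11: {1,3,4,5}  ✓accept
'b' @ 12: {1,3,4,5}  ✓accept
end set {1,3,4,5} — state 1 in

Answer: ACCEPT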